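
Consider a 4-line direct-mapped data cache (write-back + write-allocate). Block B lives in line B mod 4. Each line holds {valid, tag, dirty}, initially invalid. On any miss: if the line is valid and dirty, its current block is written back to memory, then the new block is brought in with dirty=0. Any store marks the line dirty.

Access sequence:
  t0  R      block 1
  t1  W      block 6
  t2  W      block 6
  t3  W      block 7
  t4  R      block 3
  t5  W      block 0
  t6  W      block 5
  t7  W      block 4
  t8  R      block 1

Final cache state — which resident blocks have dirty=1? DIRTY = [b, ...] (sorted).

DIRTY = [4, 6]

0: R B1 → L1 miss [-]
1: W B6 → L2 miss [D]
2: W B6 → L2 hit [D]
3: W B7 → L3 miss [D]
4: R B3 → L3 miss wb→B7 [-]
5: W B0 → L0 miss [D]
6: W B5 → L1 miss [D]
7: W B4 → L0 miss wb→B0 [D]
8: R B1 → L1 miss wb→B5 [-]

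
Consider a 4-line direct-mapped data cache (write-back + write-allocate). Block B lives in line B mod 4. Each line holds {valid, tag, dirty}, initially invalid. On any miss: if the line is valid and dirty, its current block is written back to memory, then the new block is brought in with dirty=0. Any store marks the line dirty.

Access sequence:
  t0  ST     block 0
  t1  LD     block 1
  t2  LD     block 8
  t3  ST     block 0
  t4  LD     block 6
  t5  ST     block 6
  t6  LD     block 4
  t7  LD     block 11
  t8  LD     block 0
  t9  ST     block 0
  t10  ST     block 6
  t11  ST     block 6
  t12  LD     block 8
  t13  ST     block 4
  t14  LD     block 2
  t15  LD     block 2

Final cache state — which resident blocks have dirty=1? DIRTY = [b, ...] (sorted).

DIRTY = [4]

  0 | W B0 → L0 miss [D]
  1 | R B1 → L1 miss [-]
  2 | R B8 → L0 miss wb→B0 [-]
  3 | W B0 → L0 miss [D]
  4 | R B6 → L2 miss [-]
  5 | W B6 → L2 hit [D]
  6 | R B4 → L0 miss wb→B0 [-]
  7 | R B11 → L3 miss [-]
  8 | R B0 → L0 miss [-]
  9 | W B0 → L0 hit [D]
  10 | W B6 → L2 hit [D]
  11 | W B6 → L2 hit [D]
  12 | R B8 → L0 miss wb→B0 [-]
  13 | W B4 → L0 miss [D]
  14 | R B2 → L2 miss wb→B6 [-]
  15 | R B2 → L2 hit [-]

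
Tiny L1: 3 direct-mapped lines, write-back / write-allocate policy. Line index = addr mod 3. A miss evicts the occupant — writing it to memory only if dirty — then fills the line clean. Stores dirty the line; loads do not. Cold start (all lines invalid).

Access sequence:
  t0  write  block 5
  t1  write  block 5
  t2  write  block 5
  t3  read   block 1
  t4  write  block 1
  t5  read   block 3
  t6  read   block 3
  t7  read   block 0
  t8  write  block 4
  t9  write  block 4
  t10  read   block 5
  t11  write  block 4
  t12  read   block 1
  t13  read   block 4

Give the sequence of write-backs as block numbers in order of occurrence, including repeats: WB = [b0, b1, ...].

0: W B5 → L2 miss [D]
1: W B5 → L2 hit [D]
2: W B5 → L2 hit [D]
3: R B1 → L1 miss [-]
4: W B1 → L1 hit [D]
5: R B3 → L0 miss [-]
6: R B3 → L0 hit [-]
7: R B0 → L0 miss [-]
8: W B4 → L1 miss wb→B1 [D]
9: W B4 → L1 hit [D]
10: R B5 → L2 hit [D]
11: W B4 → L1 hit [D]
12: R B1 → L1 miss wb→B4 [-]
13: R B4 → L1 miss [-]

WB = [1, 4]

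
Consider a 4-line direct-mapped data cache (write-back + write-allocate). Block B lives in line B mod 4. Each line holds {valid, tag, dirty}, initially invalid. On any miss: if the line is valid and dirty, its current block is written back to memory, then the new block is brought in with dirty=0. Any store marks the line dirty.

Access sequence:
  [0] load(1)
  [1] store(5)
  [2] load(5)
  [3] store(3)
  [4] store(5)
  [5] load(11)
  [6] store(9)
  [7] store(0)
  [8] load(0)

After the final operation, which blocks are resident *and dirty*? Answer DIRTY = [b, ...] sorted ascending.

DIRTY = [0, 9]

0: R B1 -> L1 miss  d=-]
1: W B5 -> L1 miss  d=D]
2: R B5 -> L1 hit  d=D]
3: W B3 -> L3 miss  d=D]
4: W B5 -> L1 hit  d=D]
5: R B11 -> L3 miss wb->B3  d=-]
6: W B9 -> L1 miss wb->B5  d=D]
7: W B0 -> L0 miss  d=D]
8: R B0 -> L0 hit  d=D]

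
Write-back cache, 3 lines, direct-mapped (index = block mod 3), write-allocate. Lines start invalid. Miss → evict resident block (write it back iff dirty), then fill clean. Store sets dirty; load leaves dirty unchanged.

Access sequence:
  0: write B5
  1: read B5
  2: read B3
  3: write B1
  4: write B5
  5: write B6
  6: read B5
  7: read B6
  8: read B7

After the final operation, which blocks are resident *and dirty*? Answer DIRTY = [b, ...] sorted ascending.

  0 | W B5 → L2 miss [D]
  1 | R B5 → L2 hit [D]
  2 | R B3 → L0 miss [-]
  3 | W B1 → L1 miss [D]
  4 | W B5 → L2 hit [D]
  5 | W B6 → L0 miss [D]
  6 | R B5 → L2 hit [D]
  7 | R B6 → L0 hit [D]
  8 | R B7 → L1 miss wb→B1 [-]

DIRTY = [5, 6]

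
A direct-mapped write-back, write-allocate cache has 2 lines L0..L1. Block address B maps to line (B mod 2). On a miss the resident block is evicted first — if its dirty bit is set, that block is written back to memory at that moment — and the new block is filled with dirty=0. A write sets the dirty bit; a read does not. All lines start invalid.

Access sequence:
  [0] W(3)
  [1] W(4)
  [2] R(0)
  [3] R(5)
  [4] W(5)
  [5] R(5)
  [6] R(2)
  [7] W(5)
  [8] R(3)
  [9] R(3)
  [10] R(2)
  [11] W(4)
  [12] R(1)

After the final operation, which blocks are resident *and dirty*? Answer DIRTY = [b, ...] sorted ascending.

  0 | W B3 → L1 miss [D]
  1 | W B4 → L0 miss [D]
  2 | R B0 → L0 miss wb→B4 [-]
  3 | R B5 → L1 miss wb→B3 [-]
  4 | W B5 → L1 hit [D]
  5 | R B5 → L1 hit [D]
  6 | R B2 → L0 miss [-]
  7 | W B5 → L1 hit [D]
  8 | R B3 → L1 miss wb→B5 [-]
  9 | R B3 → L1 hit [-]
  10 | R B2 → L0 hit [-]
  11 | W B4 → L0 miss [D]
  12 | R B1 → L1 miss [-]

DIRTY = [4]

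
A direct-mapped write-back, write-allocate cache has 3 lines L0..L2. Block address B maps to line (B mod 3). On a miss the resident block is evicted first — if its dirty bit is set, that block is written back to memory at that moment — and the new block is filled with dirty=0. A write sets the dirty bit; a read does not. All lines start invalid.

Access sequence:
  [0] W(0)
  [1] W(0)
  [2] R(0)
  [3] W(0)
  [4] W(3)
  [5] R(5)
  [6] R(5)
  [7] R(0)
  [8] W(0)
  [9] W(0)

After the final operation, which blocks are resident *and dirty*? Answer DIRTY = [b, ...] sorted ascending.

  0 | W B0 → L0 miss [D]
  1 | W B0 → L0 hit [D]
  2 | R B0 → L0 hit [D]
  3 | W B0 → L0 hit [D]
  4 | W B3 → L0 miss wb→B0 [D]
  5 | R B5 → L2 miss [-]
  6 | R B5 → L2 hit [-]
  7 | R B0 → L0 miss wb→B3 [-]
  8 | W B0 → L0 hit [D]
  9 | W B0 → L0 hit [D]

DIRTY = [0]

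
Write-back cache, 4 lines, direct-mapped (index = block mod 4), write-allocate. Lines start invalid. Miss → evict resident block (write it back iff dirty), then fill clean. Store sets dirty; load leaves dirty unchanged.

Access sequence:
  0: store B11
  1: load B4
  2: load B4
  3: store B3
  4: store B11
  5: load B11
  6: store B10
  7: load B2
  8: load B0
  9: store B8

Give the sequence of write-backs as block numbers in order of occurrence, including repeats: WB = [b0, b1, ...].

WB = [11, 3, 10]

0: W B11 -> L3 miss  d=D]
1: R B4 -> L0 miss  d=-]
2: R B4 -> L0 hit  d=-]
3: W B3 -> L3 miss wb->B11  d=D]
4: W B11 -> L3 miss wb->B3  d=D]
5: R B11 -> L3 hit  d=D]
6: W B10 -> L2 miss  d=D]
7: R B2 -> L2 miss wb->B10  d=-]
8: R B0 -> L0 miss  d=-]
9: W B8 -> L0 miss  d=D]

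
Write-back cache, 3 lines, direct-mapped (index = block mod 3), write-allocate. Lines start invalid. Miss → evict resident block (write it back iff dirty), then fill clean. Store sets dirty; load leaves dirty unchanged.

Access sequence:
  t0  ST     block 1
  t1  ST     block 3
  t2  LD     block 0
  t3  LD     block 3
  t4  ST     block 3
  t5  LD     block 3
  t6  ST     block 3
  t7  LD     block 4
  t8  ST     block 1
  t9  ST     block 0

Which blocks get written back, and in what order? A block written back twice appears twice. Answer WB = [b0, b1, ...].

0: W B1 -> L1 miss  d=D]
1: W B3 -> L0 miss  d=D]
2: R B0 -> L0 miss wb->B3  d=-]
3: R B3 -> L0 miss  d=-]
4: W B3 -> L0 hit  d=D]
5: R B3 -> L0 hit  d=D]
6: W B3 -> L0 hit  d=D]
7: R B4 -> L1 miss wb->B1  d=-]
8: W B1 -> L1 miss  d=D]
9: W B0 -> L0 miss wb->B3  d=D]

WB = [3, 1, 3]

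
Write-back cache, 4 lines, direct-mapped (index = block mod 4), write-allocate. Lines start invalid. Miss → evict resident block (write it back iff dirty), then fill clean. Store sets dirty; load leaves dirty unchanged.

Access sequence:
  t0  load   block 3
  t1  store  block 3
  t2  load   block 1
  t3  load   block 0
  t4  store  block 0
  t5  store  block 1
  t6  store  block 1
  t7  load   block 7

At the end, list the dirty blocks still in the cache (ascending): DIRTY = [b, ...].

DIRTY = [0, 1]

  0 | R B3 → L3 miss [-]
  1 | W B3 → L3 hit [D]
  2 | R B1 → L1 miss [-]
  3 | R B0 → L0 miss [-]
  4 | W B0 → L0 hit [D]
  5 | W B1 → L1 hit [D]
  6 | W B1 → L1 hit [D]
  7 | R B7 → L3 miss wb→B3 [-]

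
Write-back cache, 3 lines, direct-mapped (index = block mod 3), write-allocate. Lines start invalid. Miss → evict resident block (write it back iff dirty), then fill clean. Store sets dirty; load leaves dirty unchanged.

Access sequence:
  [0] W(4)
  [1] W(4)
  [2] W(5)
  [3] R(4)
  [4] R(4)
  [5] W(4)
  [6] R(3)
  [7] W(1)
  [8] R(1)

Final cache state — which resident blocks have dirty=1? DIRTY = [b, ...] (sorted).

DIRTY = [1, 5]

  0 | W B4 → L1 miss [D]
  1 | W B4 → L1 hit [D]
  2 | W B5 → L2 miss [D]
  3 | R B4 → L1 hit [D]
  4 | R B4 → L1 hit [D]
  5 | W B4 → L1 hit [D]
  6 | R B3 → L0 miss [-]
  7 | W B1 → L1 miss wb→B4 [D]
  8 | R B1 → L1 hit [D]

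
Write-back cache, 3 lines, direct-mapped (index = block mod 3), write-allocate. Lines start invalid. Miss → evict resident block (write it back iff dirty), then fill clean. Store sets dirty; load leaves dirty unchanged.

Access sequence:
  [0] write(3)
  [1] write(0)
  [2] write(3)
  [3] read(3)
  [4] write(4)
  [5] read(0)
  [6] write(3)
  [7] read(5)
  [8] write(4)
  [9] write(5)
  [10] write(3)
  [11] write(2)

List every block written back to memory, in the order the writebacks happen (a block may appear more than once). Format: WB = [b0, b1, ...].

  0 | W B3 → L0 miss [D]
  1 | W B0 → L0 miss wb→B3 [D]
  2 | W B3 → L0 miss wb→B0 [D]
  3 | R B3 → L0 hit [D]
  4 | W B4 → L1 miss [D]
  5 | R B0 → L0 miss wb→B3 [-]
  6 | W B3 → L0 miss [D]
  7 | R B5 → L2 miss [-]
  8 | W B4 → L1 hit [D]
  9 | W B5 → L2 hit [D]
  10 | W B3 → L0 hit [D]
  11 | W B2 → L2 miss wb→B5 [D]

WB = [3, 0, 3, 5]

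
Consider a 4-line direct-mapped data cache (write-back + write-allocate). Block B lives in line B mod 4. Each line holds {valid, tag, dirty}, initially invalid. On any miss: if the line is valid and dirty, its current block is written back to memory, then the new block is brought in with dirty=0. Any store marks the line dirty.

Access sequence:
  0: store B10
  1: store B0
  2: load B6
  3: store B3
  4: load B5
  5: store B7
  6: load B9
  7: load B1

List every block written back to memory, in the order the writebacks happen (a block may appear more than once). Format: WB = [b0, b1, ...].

  0 | W B10 → L2 miss [D]
  1 | W B0 → L0 miss [D]
  2 | R B6 → L2 miss wb→B10 [-]
  3 | W B3 → L3 miss [D]
  4 | R B5 → L1 miss [-]
  5 | W B7 → L3 miss wb→B3 [D]
  6 | R B9 → L1 miss [-]
  7 | R B1 → L1 miss [-]

WB = [10, 3]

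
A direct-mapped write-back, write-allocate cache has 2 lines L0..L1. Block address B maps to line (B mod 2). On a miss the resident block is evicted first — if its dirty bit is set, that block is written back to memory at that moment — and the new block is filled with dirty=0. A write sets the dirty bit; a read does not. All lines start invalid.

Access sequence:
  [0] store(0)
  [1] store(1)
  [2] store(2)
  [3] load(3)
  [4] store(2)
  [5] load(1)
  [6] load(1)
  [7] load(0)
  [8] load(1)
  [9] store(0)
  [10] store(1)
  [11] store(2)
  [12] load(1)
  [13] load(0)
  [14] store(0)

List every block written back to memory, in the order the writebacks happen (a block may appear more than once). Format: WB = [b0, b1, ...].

WB = [0, 1, 2, 0, 2]

  0 | W B0 → L0 miss [D]
  1 | W B1 → L1 miss [D]
  2 | W B2 → L0 miss wb→B0 [D]
  3 | R B3 → L1 miss wb→B1 [-]
  4 | W B2 → L0 hit [D]
  5 | R B1 → L1 miss [-]
  6 | R B1 → L1 hit [-]
  7 | R B0 → L0 miss wb→B2 [-]
  8 | R B1 → L1 hit [-]
  9 | W B0 → L0 hit [D]
  10 | W B1 → L1 hit [D]
  11 | W B2 → L0 miss wb→B0 [D]
  12 | R B1 → L1 hit [D]
  13 | R B0 → L0 miss wb→B2 [-]
  14 | W B0 → L0 hit [D]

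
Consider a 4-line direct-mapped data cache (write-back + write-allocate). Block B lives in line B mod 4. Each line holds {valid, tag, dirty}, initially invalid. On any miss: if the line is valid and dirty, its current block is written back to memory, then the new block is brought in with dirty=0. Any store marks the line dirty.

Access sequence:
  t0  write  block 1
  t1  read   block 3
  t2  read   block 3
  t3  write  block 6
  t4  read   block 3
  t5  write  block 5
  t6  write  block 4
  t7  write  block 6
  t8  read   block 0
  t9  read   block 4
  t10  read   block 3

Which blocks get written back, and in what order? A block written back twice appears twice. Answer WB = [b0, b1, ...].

0: W B1 -> L1 miss  d=D]
1: R B3 -> L3 miss  d=-]
2: R B3 -> L3 hit  d=-]
3: W B6 -> L2 miss  d=D]
4: R B3 -> L3 hit  d=-]
5: W B5 -> L1 miss wb->B1  d=D]
6: W B4 -> L0 miss  d=D]
7: W B6 -> L2 hit  d=D]
8: R B0 -> L0 miss wb->B4  d=-]
9: R B4 -> L0 miss  d=-]
10: R B3 -> L3 hit  d=-]

WB = [1, 4]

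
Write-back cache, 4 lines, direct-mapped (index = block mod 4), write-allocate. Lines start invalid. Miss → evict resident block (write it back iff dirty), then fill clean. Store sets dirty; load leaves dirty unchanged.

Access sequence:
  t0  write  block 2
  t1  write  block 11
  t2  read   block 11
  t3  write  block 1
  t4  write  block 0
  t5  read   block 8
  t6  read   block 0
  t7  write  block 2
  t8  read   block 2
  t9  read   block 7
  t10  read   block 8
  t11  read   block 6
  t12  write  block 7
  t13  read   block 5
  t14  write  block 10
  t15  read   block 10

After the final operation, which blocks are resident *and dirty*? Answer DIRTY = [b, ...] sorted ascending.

DIRTY = [7, 10]

0: W B2 -> L2 miss  d=D]
1: W B11 -> L3 miss  d=D]
2: R B11 -> L3 hit  d=D]
3: W B1 -> L1 miss  d=D]
4: W B0 -> L0 miss  d=D]
5: R B8 -> L0 miss wb->B0  d=-]
6: R B0 -> L0 miss  d=-]
7: W B2 -> L2 hit  d=D]
8: R B2 -> L2 hit  d=D]
9: R B7 -> L3 miss wb->B11  d=-]
10: R B8 -> L0 miss  d=-]
11: R B6 -> L2 miss wb->B2  d=-]
12: W B7 -> L3 hit  d=D]
13: R B5 -> L1 miss wb->B1  d=-]
14: W B10 -> L2 miss  d=D]
15: R B10 -> L2 hit  d=D]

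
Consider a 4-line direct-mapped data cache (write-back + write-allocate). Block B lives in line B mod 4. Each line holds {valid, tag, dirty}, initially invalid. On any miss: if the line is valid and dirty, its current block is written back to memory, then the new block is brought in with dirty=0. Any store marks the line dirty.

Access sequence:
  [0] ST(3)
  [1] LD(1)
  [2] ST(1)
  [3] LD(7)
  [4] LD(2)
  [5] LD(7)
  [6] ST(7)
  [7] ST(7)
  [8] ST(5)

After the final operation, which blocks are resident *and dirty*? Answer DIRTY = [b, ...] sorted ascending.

DIRTY = [5, 7]

0: W B3 → L3 miss [D]
1: R B1 → L1 miss [-]
2: W B1 → L1 hit [D]
3: R B7 → L3 miss wb→B3 [-]
4: R B2 → L2 miss [-]
5: R B7 → L3 hit [-]
6: W B7 → L3 hit [D]
7: W B7 → L3 hit [D]
8: W B5 → L1 miss wb→B1 [D]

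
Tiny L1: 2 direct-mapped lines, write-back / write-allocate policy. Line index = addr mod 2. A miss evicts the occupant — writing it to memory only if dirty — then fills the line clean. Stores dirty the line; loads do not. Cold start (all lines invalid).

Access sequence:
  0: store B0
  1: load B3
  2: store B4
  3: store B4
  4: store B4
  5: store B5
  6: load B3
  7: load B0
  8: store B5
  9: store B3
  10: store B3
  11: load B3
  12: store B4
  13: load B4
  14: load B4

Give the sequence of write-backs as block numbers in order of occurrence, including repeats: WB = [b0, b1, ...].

0: W B0 → L0 miss [D]
1: R B3 → L1 miss [-]
2: W B4 → L0 miss wb→B0 [D]
3: W B4 → L0 hit [D]
4: W B4 → L0 hit [D]
5: W B5 → L1 miss [D]
6: R B3 → L1 miss wb→B5 [-]
7: R B0 → L0 miss wb→B4 [-]
8: W B5 → L1 miss [D]
9: W B3 → L1 miss wb→B5 [D]
10: W B3 → L1 hit [D]
11: R B3 → L1 hit [D]
12: W B4 → L0 miss [D]
13: R B4 → L0 hit [D]
14: R B4 → L0 hit [D]

WB = [0, 5, 4, 5]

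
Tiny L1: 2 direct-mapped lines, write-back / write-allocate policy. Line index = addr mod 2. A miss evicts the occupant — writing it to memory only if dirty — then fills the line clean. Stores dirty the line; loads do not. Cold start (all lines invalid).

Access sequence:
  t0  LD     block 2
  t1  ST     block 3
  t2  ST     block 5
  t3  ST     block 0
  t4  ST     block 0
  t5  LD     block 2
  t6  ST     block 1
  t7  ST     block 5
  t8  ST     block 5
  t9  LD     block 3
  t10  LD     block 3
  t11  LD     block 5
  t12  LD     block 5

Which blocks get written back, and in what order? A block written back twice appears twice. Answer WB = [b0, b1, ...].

0: R B2 → L0 miss [-]
1: W B3 → L1 miss [D]
2: W B5 → L1 miss wb→B3 [D]
3: W B0 → L0 miss [D]
4: W B0 → L0 hit [D]
5: R B2 → L0 miss wb→B0 [-]
6: W B1 → L1 miss wb→B5 [D]
7: W B5 → L1 miss wb→B1 [D]
8: W B5 → L1 hit [D]
9: R B3 → L1 miss wb→B5 [-]
10: R B3 → L1 hit [-]
11: R B5 → L1 miss [-]
12: R B5 → L1 hit [-]

WB = [3, 0, 5, 1, 5]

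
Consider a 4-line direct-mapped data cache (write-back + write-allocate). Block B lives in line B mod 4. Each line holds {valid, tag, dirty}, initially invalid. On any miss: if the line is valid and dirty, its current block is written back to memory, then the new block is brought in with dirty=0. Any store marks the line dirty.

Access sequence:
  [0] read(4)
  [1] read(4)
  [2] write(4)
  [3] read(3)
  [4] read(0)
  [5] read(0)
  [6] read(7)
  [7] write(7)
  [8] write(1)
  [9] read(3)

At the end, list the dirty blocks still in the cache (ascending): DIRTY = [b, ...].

0: R B4 -> L0 miss  d=-]
1: R B4 -> L0 hit  d=-]
2: W B4 -> L0 hit  d=D]
3: R B3 -> L3 miss  d=-]
4: R B0 -> L0 miss wb->B4  d=-]
5: R B0 -> L0 hit  d=-]
6: R B7 -> L3 miss  d=-]
7: W B7 -> L3 hit  d=D]
8: W B1 -> L1 miss  d=D]
9: R B3 -> L3 miss wb->B7  d=-]

DIRTY = [1]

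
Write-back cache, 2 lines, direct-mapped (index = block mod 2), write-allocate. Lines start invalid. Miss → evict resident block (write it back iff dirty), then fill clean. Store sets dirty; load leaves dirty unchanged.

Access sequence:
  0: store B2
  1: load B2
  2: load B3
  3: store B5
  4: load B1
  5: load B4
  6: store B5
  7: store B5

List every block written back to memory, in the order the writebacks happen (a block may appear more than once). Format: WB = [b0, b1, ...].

WB = [5, 2]

0: W B2 → L0 miss [D]
1: R B2 → L0 hit [D]
2: R B3 → L1 miss [-]
3: W B5 → L1 miss [D]
4: R B1 → L1 miss wb→B5 [-]
5: R B4 → L0 miss wb→B2 [-]
6: W B5 → L1 miss [D]
7: W B5 → L1 hit [D]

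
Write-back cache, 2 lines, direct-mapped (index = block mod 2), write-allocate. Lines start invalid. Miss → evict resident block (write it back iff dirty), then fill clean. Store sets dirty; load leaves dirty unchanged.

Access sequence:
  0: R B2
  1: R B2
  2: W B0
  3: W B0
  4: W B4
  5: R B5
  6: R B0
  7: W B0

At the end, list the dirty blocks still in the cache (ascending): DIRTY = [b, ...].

DIRTY = [0]

  0 | R B2 → L0 miss [-]
  1 | R B2 → L0 hit [-]
  2 | W B0 → L0 miss [D]
  3 | W B0 → L0 hit [D]
  4 | W B4 → L0 miss wb→B0 [D]
  5 | R B5 → L1 miss [-]
  6 | R B0 → L0 miss wb→B4 [-]
  7 | W B0 → L0 hit [D]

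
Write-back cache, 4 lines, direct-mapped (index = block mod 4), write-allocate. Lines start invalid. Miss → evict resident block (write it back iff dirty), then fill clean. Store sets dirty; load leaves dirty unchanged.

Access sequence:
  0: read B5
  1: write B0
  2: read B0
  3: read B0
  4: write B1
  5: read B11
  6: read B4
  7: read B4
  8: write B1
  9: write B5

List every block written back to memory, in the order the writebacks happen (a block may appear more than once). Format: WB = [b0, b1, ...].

WB = [0, 1]

0: R B5 -> L1 miss  d=-]
1: W B0 -> L0 miss  d=D]
2: R B0 -> L0 hit  d=D]
3: R B0 -> L0 hit  d=D]
4: W B1 -> L1 miss  d=D]
5: R B11 -> L3 miss  d=-]
6: R B4 -> L0 miss wb->B0  d=-]
7: R B4 -> L0 hit  d=-]
8: W B1 -> L1 hit  d=D]
9: W B5 -> L1 miss wb->B1  d=D]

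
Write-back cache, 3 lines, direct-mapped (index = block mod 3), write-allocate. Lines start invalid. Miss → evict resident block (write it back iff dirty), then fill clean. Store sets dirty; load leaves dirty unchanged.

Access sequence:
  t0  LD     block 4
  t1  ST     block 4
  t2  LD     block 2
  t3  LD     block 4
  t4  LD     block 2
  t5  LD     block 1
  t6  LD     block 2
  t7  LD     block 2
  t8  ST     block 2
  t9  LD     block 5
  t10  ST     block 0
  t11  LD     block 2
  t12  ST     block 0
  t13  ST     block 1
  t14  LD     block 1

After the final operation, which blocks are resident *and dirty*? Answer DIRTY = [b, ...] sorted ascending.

DIRTY = [0, 1]

0: R B4 → L1 miss [-]
1: W B4 → L1 hit [D]
2: R B2 → L2 miss [-]
3: R B4 → L1 hit [D]
4: R B2 → L2 hit [-]
5: R B1 → L1 miss wb→B4 [-]
6: R B2 → L2 hit [-]
7: R B2 → L2 hit [-]
8: W B2 → L2 hit [D]
9: R B5 → L2 miss wb→B2 [-]
10: W B0 → L0 miss [D]
11: R B2 → L2 miss [-]
12: W B0 → L0 hit [D]
13: W B1 → L1 hit [D]
14: R B1 → L1 hit [D]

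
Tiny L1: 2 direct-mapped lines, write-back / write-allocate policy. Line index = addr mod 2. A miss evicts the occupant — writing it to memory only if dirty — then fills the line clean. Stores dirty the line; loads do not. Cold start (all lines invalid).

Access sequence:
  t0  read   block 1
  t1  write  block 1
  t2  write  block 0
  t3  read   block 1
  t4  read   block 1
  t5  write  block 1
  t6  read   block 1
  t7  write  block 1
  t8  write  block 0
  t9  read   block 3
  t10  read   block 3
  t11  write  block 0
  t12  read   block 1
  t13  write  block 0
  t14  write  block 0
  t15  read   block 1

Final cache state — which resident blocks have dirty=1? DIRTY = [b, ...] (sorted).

DIRTY = [0]

  0 | R B1 → L1 miss [-]
  1 | W B1 → L1 hit [D]
  2 | W B0 → L0 miss [D]
  3 | R B1 → L1 hit [D]
  4 | R B1 → L1 hit [D]
  5 | W B1 → L1 hit [D]
  6 | R B1 → L1 hit [D]
  7 | W B1 → L1 hit [D]
  8 | W B0 → L0 hit [D]
  9 | R B3 → L1 miss wb→B1 [-]
  10 | R B3 → L1 hit [-]
  11 | W B0 → L0 hit [D]
  12 | R B1 → L1 miss [-]
  13 | W B0 → L0 hit [D]
  14 | W B0 → L0 hit [D]
  15 | R B1 → L1 hit [-]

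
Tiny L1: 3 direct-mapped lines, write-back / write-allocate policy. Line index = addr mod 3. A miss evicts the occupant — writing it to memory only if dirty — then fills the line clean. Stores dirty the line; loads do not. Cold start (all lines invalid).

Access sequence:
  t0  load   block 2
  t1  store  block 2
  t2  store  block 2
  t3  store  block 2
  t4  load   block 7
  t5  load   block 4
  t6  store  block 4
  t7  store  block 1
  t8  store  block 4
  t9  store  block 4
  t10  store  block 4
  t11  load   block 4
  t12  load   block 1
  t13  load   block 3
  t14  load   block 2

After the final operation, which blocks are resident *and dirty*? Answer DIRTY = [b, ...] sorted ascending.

DIRTY = [2]

0: R B2 -> L2 miss  d=-]
1: W B2 -> L2 hit  d=D]
2: W B2 -> L2 hit  d=D]
3: W B2 -> L2 hit  d=D]
4: R B7 -> L1 miss  d=-]
5: R B4 -> L1 miss  d=-]
6: W B4 -> L1 hit  d=D]
7: W B1 -> L1 miss wb->B4  d=D]
8: W B4 -> L1 miss wb->B1  d=D]
9: W B4 -> L1 hit  d=D]
10: W B4 -> L1 hit  d=D]
11: R B4 -> L1 hit  d=D]
12: R B1 -> L1 miss wb->B4  d=-]
13: R B3 -> L0 miss  d=-]
14: R B2 -> L2 hit  d=D]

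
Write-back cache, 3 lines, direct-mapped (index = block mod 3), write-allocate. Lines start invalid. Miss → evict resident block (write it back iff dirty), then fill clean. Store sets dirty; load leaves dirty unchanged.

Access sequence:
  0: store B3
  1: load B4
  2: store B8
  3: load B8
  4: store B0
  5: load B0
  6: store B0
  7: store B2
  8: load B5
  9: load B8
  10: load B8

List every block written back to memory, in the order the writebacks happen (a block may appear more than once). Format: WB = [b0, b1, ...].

WB = [3, 8, 2]

0: W B3 -> L0 miss  d=D]
1: R B4 -> L1 miss  d=-]
2: W B8 -> L2 miss  d=D]
3: R B8 -> L2 hit  d=D]
4: W B0 -> L0 miss wb->B3  d=D]
5: R B0 -> L0 hit  d=D]
6: W B0 -> L0 hit  d=D]
7: W B2 -> L2 miss wb->B8  d=D]
8: R B5 -> L2 miss wb->B2  d=-]
9: R B8 -> L2 miss  d=-]
10: R B8 -> L2 hit  d=-]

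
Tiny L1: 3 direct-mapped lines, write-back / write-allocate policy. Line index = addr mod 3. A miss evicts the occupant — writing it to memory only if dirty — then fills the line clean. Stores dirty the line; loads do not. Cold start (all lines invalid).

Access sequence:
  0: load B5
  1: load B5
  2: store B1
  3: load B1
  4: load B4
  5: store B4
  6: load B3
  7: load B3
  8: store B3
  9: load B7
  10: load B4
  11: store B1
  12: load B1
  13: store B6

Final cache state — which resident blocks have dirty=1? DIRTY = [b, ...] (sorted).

DIRTY = [1, 6]

  0 | R B5 → L2 miss [-]
  1 | R B5 → L2 hit [-]
  2 | W B1 → L1 miss [D]
  3 | R B1 → L1 hit [D]
  4 | R B4 → L1 miss wb→B1 [-]
  5 | W B4 → L1 hit [D]
  6 | R B3 → L0 miss [-]
  7 | R B3 → L0 hit [-]
  8 | W B3 → L0 hit [D]
  9 | R B7 → L1 miss wb→B4 [-]
  10 | R B4 → L1 miss [-]
  11 | W B1 → L1 miss [D]
  12 | R B1 → L1 hit [D]
  13 | W B6 → L0 miss wb→B3 [D]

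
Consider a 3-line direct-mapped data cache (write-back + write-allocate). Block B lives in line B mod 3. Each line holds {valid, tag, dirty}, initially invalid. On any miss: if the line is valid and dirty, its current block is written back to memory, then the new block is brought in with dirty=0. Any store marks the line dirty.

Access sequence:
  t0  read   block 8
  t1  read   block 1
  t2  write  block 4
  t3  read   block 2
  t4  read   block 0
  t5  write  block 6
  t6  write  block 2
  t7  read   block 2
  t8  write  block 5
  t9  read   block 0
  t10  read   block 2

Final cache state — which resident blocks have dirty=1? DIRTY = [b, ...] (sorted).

0: R B8 -> L2 miss  d=-]
1: R B1 -> L1 miss  d=-]
2: W B4 -> L1 miss  d=D]
3: R B2 -> L2 miss  d=-]
4: R B0 -> L0 miss  d=-]
5: W B6 -> L0 miss  d=D]
6: W B2 -> L2 hit  d=D]
7: R B2 -> L2 hit  d=D]
8: W B5 -> L2 miss wb->B2  d=D]
9: R B0 -> L0 miss wb->B6  d=-]
10: R B2 -> L2 miss wb->B5  d=-]

DIRTY = [4]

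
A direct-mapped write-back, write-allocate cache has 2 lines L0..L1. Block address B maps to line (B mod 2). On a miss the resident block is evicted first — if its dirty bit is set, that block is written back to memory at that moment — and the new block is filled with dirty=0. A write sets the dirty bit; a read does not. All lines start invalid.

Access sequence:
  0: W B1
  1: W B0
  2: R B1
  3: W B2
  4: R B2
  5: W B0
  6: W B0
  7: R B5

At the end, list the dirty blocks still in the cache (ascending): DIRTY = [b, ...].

0: W B1 → L1 miss [D]
1: W B0 → L0 miss [D]
2: R B1 → L1 hit [D]
3: W B2 → L0 miss wb→B0 [D]
4: R B2 → L0 hit [D]
5: W B0 → L0 miss wb→B2 [D]
6: W B0 → L0 hit [D]
7: R B5 → L1 miss wb→B1 [-]

DIRTY = [0]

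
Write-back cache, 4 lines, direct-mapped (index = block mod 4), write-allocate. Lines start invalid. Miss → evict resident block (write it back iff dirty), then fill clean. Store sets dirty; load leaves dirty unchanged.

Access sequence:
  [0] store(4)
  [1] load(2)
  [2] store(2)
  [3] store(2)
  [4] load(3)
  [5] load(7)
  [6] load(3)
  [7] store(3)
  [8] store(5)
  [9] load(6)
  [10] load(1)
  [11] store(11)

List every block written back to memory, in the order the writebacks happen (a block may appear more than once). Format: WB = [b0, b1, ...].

0: W B4 -> L0 miss  d=D]
1: R B2 -> L2 miss  d=-]
2: W B2 -> L2 hit  d=D]
3: W B2 -> L2 hit  d=D]
4: R B3 -> L3 miss  d=-]
5: R B7 -> L3 miss  d=-]
6: R B3 -> L3 miss  d=-]
7: W B3 -> L3 hit  d=D]
8: W B5 -> L1 miss  d=D]
9: R B6 -> L2 miss wb->B2  d=-]
10: R B1 -> L1 miss wb->B5  d=-]
11: W B11 -> L3 miss wb->B3  d=D]

WB = [2, 5, 3]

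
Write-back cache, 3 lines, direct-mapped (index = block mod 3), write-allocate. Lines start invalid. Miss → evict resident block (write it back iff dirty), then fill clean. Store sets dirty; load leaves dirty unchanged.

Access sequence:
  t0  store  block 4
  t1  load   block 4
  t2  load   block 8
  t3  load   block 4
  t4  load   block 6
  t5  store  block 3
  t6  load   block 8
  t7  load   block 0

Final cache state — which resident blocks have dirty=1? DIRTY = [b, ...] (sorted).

DIRTY = [4]

  0 | W B4 → L1 miss [D]
  1 | R B4 → L1 hit [D]
  2 | R B8 → L2 miss [-]
  3 | R B4 → L1 hit [D]
  4 | R B6 → L0 miss [-]
  5 | W B3 → L0 miss [D]
  6 | R B8 → L2 hit [-]
  7 | R B0 → L0 miss wb→B3 [-]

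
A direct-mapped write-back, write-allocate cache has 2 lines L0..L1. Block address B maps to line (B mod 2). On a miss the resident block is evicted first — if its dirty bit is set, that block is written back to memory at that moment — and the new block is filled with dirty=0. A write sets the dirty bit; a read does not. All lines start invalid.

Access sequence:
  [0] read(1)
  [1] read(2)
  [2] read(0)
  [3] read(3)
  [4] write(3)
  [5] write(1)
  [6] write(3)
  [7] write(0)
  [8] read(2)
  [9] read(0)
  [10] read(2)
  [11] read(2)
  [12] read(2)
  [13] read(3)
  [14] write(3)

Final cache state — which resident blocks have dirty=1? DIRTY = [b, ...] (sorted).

  0 | R B1 → L1 miss [-]
  1 | R B2 → L0 miss [-]
  2 | R B0 → L0 miss [-]
  3 | R B3 → L1 miss [-]
  4 | W B3 → L1 hit [D]
  5 | W B1 → L1 miss wb→B3 [D]
  6 | W B3 → L1 miss wb→B1 [D]
  7 | W B0 → L0 hit [D]
  8 | R B2 → L0 miss wb→B0 [-]
  9 | R B0 → L0 miss [-]
  10 | R B2 → L0 miss [-]
  11 | R B2 → L0 hit [-]
  12 | R B2 → L0 hit [-]
  13 | R B3 → L1 hit [D]
  14 | W B3 → L1 hit [D]

DIRTY = [3]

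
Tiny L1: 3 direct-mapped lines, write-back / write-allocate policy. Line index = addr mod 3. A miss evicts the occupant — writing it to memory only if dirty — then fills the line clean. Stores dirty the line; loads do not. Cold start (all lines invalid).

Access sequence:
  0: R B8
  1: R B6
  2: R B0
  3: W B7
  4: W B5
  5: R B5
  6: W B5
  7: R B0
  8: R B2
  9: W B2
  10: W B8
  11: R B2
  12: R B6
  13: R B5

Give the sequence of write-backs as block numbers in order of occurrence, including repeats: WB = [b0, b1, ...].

0: R B8 → L2 miss [-]
1: R B6 → L0 miss [-]
2: R B0 → L0 miss [-]
3: W B7 → L1 miss [D]
4: W B5 → L2 miss [D]
5: R B5 → L2 hit [D]
6: W B5 → L2 hit [D]
7: R B0 → L0 hit [-]
8: R B2 → L2 miss wb→B5 [-]
9: W B2 → L2 hit [D]
10: W B8 → L2 miss wb→B2 [D]
11: R B2 → L2 miss wb→B8 [-]
12: R B6 → L0 miss [-]
13: R B5 → L2 miss [-]

WB = [5, 2, 8]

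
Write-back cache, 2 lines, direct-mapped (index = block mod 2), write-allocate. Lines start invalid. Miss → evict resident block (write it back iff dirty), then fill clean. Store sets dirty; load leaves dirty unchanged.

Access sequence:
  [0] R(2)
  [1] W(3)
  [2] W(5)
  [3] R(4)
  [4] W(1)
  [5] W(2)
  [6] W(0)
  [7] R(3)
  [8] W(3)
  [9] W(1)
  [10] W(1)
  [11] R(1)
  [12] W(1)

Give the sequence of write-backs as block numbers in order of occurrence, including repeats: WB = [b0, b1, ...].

  0 | R B2 → L0 miss [-]
  1 | W B3 → L1 miss [D]
  2 | W B5 → L1 miss wb→B3 [D]
  3 | R B4 → L0 miss [-]
  4 | W B1 → L1 miss wb→B5 [D]
  5 | W B2 → L0 miss [D]
  6 | W B0 → L0 miss wb→B2 [D]
  7 | R B3 → L1 miss wb→B1 [-]
  8 | W B3 → L1 hit [D]
  9 | W B1 → L1 miss wb→B3 [D]
  10 | W B1 → L1 hit [D]
  11 | R B1 → L1 hit [D]
  12 | W B1 → L1 hit [D]

WB = [3, 5, 2, 1, 3]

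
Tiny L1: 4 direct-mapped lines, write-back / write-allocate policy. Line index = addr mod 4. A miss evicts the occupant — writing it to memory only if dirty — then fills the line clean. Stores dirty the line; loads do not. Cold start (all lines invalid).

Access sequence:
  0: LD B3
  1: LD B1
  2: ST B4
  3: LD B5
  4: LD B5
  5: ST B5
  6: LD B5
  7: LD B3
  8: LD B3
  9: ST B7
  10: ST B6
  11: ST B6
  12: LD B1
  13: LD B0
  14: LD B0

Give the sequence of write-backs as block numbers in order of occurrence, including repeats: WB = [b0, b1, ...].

  0 | R B3 → L3 miss [-]
  1 | R B1 → L1 miss [-]
  2 | W B4 → L0 miss [D]
  3 | R B5 → L1 miss [-]
  4 | R B5 → L1 hit [-]
  5 | W B5 → L1 hit [D]
  6 | R B5 → L1 hit [D]
  7 | R B3 → L3 hit [-]
  8 | R B3 → L3 hit [-]
  9 | W B7 → L3 miss [D]
  10 | W B6 → L2 miss [D]
  11 | W B6 → L2 hit [D]
  12 | R B1 → L1 miss wb→B5 [-]
  13 | R B0 → L0 miss wb→B4 [-]
  14 | R B0 → L0 hit [-]

WB = [5, 4]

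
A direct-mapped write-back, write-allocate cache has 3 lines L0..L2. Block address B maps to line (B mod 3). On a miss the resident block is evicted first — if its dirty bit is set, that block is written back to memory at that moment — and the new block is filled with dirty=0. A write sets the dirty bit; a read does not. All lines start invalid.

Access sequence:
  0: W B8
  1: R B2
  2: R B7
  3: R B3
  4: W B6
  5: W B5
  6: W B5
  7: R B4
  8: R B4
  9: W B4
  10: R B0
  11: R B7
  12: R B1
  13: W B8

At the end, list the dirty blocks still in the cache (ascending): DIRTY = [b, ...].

  0 | W B8 → L2 miss [D]
  1 | R B2 → L2 miss wb→B8 [-]
  2 | R B7 → L1 miss [-]
  3 | R B3 → L0 miss [-]
  4 | W B6 → L0 miss [D]
  5 | W B5 → L2 miss [D]
  6 | W B5 → L2 hit [D]
  7 | R B4 → L1 miss [-]
  8 | R B4 → L1 hit [-]
  9 | W B4 → L1 hit [D]
  10 | R B0 → L0 miss wb→B6 [-]
  11 | R B7 → L1 miss wb→B4 [-]
  12 | R B1 → L1 miss [-]
  13 | W B8 → L2 miss wb→B5 [D]

DIRTY = [8]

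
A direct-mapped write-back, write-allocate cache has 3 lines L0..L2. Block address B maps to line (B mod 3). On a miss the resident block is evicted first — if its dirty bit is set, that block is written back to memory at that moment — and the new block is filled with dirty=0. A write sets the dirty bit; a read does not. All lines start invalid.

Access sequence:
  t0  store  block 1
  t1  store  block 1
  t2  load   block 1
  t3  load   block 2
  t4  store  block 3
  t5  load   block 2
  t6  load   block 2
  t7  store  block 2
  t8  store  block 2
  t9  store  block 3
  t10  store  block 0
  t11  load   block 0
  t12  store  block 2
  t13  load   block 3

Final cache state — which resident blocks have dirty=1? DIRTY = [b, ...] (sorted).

DIRTY = [1, 2]

0: W B1 -> L1 miss  d=D]
1: W B1 -> L1 hit  d=D]
2: R B1 -> L1 hit  d=D]
3: R B2 -> L2 miss  d=-]
4: W B3 -> L0 miss  d=D]
5: R B2 -> L2 hit  d=-]
6: R B2 -> L2 hit  d=-]
7: W B2 -> L2 hit  d=D]
8: W B2 -> L2 hit  d=D]
9: W B3 -> L0 hit  d=D]
10: W B0 -> L0 miss wb->B3  d=D]
11: R B0 -> L0 hit  d=D]
12: W B2 -> L2 hit  d=D]
13: R B3 -> L0 miss wb->B0  d=-]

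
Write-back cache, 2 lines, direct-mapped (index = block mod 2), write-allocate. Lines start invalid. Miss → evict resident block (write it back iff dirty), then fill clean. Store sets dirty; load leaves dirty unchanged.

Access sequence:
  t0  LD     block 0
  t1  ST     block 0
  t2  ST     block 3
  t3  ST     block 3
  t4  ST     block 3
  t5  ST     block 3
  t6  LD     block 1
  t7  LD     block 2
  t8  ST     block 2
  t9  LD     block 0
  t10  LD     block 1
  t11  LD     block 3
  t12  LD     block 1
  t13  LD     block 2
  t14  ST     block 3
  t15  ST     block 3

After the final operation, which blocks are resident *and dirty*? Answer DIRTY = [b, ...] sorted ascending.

DIRTY = [3]

0: R B0 -> L0 miss  d=-]
1: W B0 -> L0 hit  d=D]
2: W B3 -> L1 miss  d=D]
3: W B3 -> L1 hit  d=D]
4: W B3 -> L1 hit  d=D]
5: W B3 -> L1 hit  d=D]
6: R B1 -> L1 miss wb->B3  d=-]
7: R B2 -> L0 miss wb->B0  d=-]
8: W B2 -> L0 hit  d=D]
9: R B0 -> L0 miss wb->B2  d=-]
10: R B1 -> L1 hit  d=-]
11: R B3 -> L1 miss  d=-]
12: R B1 -> L1 miss  d=-]
13: R B2 -> L0 miss  d=-]
14: W B3 -> L1 miss  d=D]
15: W B3 -> L1 hit  d=D]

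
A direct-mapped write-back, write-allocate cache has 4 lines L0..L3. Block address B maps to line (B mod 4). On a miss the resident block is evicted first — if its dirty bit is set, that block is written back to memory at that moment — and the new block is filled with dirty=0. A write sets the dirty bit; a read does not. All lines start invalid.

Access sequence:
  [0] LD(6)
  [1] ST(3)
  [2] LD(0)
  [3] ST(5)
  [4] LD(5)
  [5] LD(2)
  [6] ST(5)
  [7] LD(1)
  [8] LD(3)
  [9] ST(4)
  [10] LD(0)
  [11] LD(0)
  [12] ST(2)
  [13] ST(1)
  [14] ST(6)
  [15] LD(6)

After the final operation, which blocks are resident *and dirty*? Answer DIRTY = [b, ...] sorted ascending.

DIRTY = [1, 3, 6]

0: R B6 → L2 miss [-]
1: W B3 → L3 miss [D]
2: R B0 → L0 miss [-]
3: W B5 → L1 miss [D]
4: R B5 → L1 hit [D]
5: R B2 → L2 miss [-]
6: W B5 → L1 hit [D]
7: R B1 → L1 miss wb→B5 [-]
8: R B3 → L3 hit [D]
9: W B4 → L0 miss [D]
10: R B0 → L0 miss wb→B4 [-]
11: R B0 → L0 hit [-]
12: W B2 → L2 hit [D]
13: W B1 → L1 hit [D]
14: W B6 → L2 miss wb→B2 [D]
15: R B6 → L2 hit [D]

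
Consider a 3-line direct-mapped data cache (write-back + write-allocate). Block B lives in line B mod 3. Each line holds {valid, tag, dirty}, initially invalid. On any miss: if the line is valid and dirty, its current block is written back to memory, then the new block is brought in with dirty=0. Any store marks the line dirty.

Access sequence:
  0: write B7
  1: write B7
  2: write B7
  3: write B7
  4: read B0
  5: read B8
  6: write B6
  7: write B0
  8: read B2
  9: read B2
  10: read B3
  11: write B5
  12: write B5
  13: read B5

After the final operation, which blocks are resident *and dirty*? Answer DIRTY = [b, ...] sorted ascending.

0: W B7 → L1 miss [D]
1: W B7 → L1 hit [D]
2: W B7 → L1 hit [D]
3: W B7 → L1 hit [D]
4: R B0 → L0 miss [-]
5: R B8 → L2 miss [-]
6: W B6 → L0 miss [D]
7: W B0 → L0 miss wb→B6 [D]
8: R B2 → L2 miss [-]
9: R B2 → L2 hit [-]
10: R B3 → L0 miss wb→B0 [-]
11: W B5 → L2 miss [D]
12: W B5 → L2 hit [D]
13: R B5 → L2 hit [D]

DIRTY = [5, 7]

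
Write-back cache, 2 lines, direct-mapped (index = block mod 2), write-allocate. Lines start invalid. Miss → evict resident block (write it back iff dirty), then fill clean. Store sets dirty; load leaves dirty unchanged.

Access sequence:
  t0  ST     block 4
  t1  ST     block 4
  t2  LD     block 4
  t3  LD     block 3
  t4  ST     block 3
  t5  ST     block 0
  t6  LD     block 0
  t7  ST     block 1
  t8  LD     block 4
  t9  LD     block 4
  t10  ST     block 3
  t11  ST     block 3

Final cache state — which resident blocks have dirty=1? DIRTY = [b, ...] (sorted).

DIRTY = [3]

0: W B4 -> L0 miss  d=D]
1: W B4 -> L0 hit  d=D]
2: R B4 -> L0 hit  d=D]
3: R B3 -> L1 miss  d=-]
4: W B3 -> L1 hit  d=D]
5: W B0 -> L0 miss wb->B4  d=D]
6: R B0 -> L0 hit  d=D]
7: W B1 -> L1 miss wb->B3  d=D]
8: R B4 -> L0 miss wb->B0  d=-]
9: R B4 -> L0 hit  d=-]
10: W B3 -> L1 miss wb->B1  d=D]
11: W B3 -> L1 hit  d=D]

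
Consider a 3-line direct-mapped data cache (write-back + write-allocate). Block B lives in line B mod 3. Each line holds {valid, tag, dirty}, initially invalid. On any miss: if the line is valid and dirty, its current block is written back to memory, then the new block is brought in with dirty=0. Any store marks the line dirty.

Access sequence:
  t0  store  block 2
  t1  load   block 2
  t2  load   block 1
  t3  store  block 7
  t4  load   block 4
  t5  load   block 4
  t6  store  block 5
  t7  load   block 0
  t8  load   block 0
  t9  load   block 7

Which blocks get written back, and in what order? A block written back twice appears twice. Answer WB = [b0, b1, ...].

WB = [7, 2]

  0 | W B2 → L2 miss [D]
  1 | R B2 → L2 hit [D]
  2 | R B1 → L1 miss [-]
  3 | W B7 → L1 miss [D]
  4 | R B4 → L1 miss wb→B7 [-]
  5 | R B4 → L1 hit [-]
  6 | W B5 → L2 miss wb→B2 [D]
  7 | R B0 → L0 miss [-]
  8 | R B0 → L0 hit [-]
  9 | R B7 → L1 miss [-]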